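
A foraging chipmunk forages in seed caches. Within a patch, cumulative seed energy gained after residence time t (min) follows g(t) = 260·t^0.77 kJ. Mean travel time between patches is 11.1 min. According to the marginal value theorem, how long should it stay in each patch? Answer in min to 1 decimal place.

Maximise g(t)/(T+t): set derivative to zero → g'(t)(T+t) = g(t).
g'(t) = 0.77·260·t^-0.23. Setting 0.77·260·t^-0.23 = 260·t^0.77/(11.1+t) gives 0.77(11.1+t) = t, so 0.23·t = 0.77×11.1.
t* = 0.77×11.1/0.23 = 37.16 min.

37.2 min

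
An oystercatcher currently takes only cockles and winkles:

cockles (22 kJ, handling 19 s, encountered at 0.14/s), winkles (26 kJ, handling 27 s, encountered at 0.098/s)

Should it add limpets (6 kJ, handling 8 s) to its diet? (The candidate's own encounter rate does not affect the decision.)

Current rate: (0.14×22 + 0.098×26)/(1 + 0.14×19 + 0.098×27) = 0.8925 kJ/s.
limpets: E/h = 6/8 = 0.75 kJ/s.
Since 0.75 < R, time spent handling limpets is better spent searching.

No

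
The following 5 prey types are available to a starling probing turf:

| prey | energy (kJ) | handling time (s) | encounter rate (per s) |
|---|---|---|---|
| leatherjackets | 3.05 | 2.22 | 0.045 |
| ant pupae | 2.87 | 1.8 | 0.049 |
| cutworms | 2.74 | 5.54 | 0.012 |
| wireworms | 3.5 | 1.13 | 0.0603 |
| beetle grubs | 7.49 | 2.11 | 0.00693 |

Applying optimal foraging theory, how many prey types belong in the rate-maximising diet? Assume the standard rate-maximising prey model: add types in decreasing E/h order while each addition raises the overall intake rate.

Profitabilities (E/h, kJ/s): beetle grubs 3.55, wireworms 3.1, ant pupae 1.59, leatherjackets 1.37, cutworms 0.495. Add prey in this order while the next type's profitability exceeds the intake rate on those already taken.
Rate on top 1: 0.05116. wireworms: 3.1 > 0.05116 → include.
Rate on top 2: 0.2429. ant pupae: 1.59 > 0.2429 → include.
Rate on top 3: 0.3447. leatherjackets: 1.37 > 0.3447 → include.
Rate on top 4: 0.4256. cutworms: 0.495 > 0.4256 → include.
Optimal diet: beetle grubs, wireworms, ant pupae, leatherjackets, cutworms — 5 of 5 types.

5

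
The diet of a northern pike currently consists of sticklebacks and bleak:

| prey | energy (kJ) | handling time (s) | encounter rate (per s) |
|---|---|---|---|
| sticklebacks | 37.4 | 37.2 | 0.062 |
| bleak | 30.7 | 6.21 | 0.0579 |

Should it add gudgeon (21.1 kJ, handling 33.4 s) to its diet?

Current rate: (0.062×37.4 + 0.0579×30.7)/(1 + 0.062×37.2 + 0.0579×6.21) = 1.117 kJ/s.
gudgeon: E/h = 21.1/33.4 = 0.6317 kJ/s.
Since 0.6317 < R, time spent handling gudgeon is better spent searching.

No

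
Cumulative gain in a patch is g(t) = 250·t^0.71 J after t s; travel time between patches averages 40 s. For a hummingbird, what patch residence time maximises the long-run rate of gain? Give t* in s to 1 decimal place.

By the marginal value theorem, leave when the instantaneous gain rate g'(t) equals the habitat-wide average g(t)/(T + t).
g'(t) = 0.71·250·t^-0.29. Setting 0.71·250·t^-0.29 = 250·t^0.71/(40+t) gives 0.71(40+t) = t, so 0.29·t = 0.71×40.
t* = 0.71×40/0.29 = 97.93 s.

97.9 s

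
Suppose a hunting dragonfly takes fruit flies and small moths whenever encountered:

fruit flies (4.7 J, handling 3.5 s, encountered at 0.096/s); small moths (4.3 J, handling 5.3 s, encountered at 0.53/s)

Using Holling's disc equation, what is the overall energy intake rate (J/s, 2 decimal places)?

Energy encountered per unit search time: 0.096×4.7 + 0.53×4.3 = 2.73 J/s.
Handling time per unit search time: 0.096×3.5 + 0.53×5.3 = 3.145.
Rate = 2.73/(1 + 3.145) = 0.6587 J/s.

0.66 J/s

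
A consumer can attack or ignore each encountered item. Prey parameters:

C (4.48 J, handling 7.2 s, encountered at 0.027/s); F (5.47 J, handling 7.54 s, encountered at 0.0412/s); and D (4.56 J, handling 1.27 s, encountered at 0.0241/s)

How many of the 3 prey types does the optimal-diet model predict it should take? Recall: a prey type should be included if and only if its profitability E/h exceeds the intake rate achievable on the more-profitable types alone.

E/h in descending order: D 3.59, F 0.725, C 0.622 J/s. The optimal diet is the largest prefix of this list for which every included type satisfies E_i/h_i > R on the types above it.
Rate on top 1: 0.1066. F: 0.725 > 0.1066 → include.
Rate on top 2: 0.25. C: 0.622 > 0.25 → include.
Optimal diet: D, F, C — 3 of 3 types.

3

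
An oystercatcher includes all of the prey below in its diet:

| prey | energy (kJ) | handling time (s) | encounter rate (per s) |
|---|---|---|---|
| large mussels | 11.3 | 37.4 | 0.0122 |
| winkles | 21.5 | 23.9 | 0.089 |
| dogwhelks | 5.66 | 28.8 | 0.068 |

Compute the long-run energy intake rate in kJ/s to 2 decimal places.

Energy encountered per unit search time: 0.0122×11.3 + 0.089×21.5 + 0.068×5.66 = 2.436 kJ/s.
Handling time per unit search time: 0.0122×37.4 + 0.089×23.9 + 0.068×28.8 = 4.542.
Rate = 2.436/(1 + 4.542) = 0.4396 kJ/s.

0.44 kJ/s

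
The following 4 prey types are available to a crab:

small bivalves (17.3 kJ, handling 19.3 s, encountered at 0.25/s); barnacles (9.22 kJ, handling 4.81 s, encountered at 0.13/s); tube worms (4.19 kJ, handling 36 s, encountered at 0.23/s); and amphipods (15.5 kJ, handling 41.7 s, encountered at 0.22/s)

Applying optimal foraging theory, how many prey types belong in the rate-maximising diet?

2

Profitabilities (E/h, kJ/s): barnacles 1.92, small bivalves 0.896, amphipods 0.372, tube worms 0.116. Add prey in this order while the next type's profitability exceeds the intake rate on those already taken.
Rate on top 1: 0.7375. small bivalves: 0.896 > 0.7375 → include.
Rate on top 2: 0.8563. amphipods: 0.372 < 0.8563 → exclude; stop.
Optimal diet: barnacles, small bivalves — 2 of 4 types.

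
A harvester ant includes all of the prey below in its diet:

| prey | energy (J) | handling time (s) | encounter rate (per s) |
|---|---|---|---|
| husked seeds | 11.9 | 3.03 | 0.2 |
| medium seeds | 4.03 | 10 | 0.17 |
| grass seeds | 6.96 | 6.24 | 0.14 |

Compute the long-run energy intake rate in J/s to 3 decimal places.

0.966 J/s

R = (0.2×11.9 + 0.17×4.03 + 0.14×6.96) / (1 + 0.2×3.03 + 0.17×10 + 0.14×6.24) = 4.04/4.18 = 0.9665 J/s.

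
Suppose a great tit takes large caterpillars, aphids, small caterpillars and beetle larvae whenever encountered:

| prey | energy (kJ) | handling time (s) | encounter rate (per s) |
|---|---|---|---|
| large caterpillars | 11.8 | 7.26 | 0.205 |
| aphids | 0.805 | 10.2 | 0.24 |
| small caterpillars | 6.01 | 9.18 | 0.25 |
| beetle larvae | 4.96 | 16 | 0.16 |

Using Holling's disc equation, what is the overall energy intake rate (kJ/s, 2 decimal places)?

0.50 kJ/s

R = (0.205×11.8 + 0.24×0.805 + 0.25×6.01 + 0.16×4.96) / (1 + 0.205×7.26 + 0.24×10.2 + 0.25×9.18 + 0.16×16) = 4.908/9.791 = 0.5013 kJ/s.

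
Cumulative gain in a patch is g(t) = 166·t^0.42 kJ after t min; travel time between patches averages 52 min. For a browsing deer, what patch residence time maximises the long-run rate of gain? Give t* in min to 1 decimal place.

37.7 min

By the marginal value theorem, leave when the instantaneous gain rate g'(t) equals the habitat-wide average g(t)/(T + t).
g'(t) = 0.42·166·t^-0.58. Setting 0.42·166·t^-0.58 = 166·t^0.42/(52+t) gives 0.42(52+t) = t, so 0.58·t = 0.42×52.
t* = 0.42×52/0.58 = 37.66 min.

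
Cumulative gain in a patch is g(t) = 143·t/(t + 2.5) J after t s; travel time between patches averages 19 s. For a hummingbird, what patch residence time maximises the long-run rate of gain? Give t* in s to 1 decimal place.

Maximise g(t)/(T+t): set derivative to zero → g'(t)(T+t) = g(t).
g'(t) = 143·2.5/(t + 2.5)². Setting 143·2.5/(t+2.5)² = 143t/[(t+2.5)(19+t)] gives 2.5(19+t) = t(t+2.5), so t² = 2.5×19 = 47.5.
t* = √47.5 = 6.892 s.

6.9 s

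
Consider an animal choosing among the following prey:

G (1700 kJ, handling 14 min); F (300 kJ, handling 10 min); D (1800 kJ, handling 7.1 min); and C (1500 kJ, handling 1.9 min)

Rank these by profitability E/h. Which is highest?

C

Profitability E/h (kJ/min): G = 1700/14 = 121, F = 300/10 = 30, D = 1800/7.1 = 254, C = 1500/1.9 = 789.
Ranked: C > D > G > F.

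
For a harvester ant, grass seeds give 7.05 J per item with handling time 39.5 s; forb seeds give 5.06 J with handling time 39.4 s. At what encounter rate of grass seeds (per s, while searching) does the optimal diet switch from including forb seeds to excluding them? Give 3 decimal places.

Drop forb seeds once their profitability E₂/h₂ falls below the rate achievable on grass seeds alone: E₂/h₂ = λE₁/(1 + λh₁).
Solve for λ: λE₁h₂ = E₂(1 + λh₁) → λ(E₁h₂ − E₂h₁) = E₂ → λ = E₂/(E₁h₂ − E₂h₁).
λ = 5.06/(7.05×39.4 − 5.06×39.5) = 5.06/77.9 = 0.06496 per s.

0.065 per s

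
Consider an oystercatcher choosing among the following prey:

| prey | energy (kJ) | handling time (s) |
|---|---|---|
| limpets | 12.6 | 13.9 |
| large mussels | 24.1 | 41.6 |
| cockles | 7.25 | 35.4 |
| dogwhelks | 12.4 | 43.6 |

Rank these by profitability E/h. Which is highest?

limpets

Profitability E/h (kJ/s): limpets = 12.6/13.9 = 0.906, large mussels = 24.1/41.6 = 0.579, cockles = 7.25/35.4 = 0.205, dogwhelks = 12.4/43.6 = 0.284.
Ranked: limpets > large mussels > dogwhelks > cockles.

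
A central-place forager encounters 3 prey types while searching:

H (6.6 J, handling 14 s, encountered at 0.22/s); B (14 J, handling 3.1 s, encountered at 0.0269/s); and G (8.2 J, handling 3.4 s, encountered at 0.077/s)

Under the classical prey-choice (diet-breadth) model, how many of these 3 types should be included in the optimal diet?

2

E/h in descending order: B 4.52, G 2.41, H 0.471 J/s. The optimal diet is the largest prefix of this list for which every included type satisfies E_i/h_i > R on the types above it.
Rate on top 1: 0.3476. G: 2.41 > 0.3476 → include.
Rate on top 2: 0.7493. H: 0.471 < 0.7493 → exclude; stop.
Optimal diet: B, G — 2 of 3 types.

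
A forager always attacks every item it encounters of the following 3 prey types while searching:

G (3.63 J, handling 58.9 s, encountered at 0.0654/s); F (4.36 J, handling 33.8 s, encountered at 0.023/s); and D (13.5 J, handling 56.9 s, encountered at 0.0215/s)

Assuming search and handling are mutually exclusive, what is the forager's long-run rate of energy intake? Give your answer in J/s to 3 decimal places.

R = (0.0654×3.63 + 0.023×4.36 + 0.0215×13.5) / (1 + 0.0654×58.9 + 0.023×33.8 + 0.0215×56.9) = 0.6279/6.853 = 0.09163 J/s.

0.092 J/s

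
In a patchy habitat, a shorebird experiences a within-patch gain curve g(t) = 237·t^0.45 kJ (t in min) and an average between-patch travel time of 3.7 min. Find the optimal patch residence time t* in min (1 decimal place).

3.0 min

Optimal t* satisfies g'(t*) = g(t*)/(T + t*).
g'(t) = 0.45·237·t^-0.55. Setting 0.45·237·t^-0.55 = 237·t^0.45/(3.7+t) gives 0.45(3.7+t) = t, so 0.55·t = 0.45×3.7.
t* = 0.45×3.7/0.55 = 3.027 min.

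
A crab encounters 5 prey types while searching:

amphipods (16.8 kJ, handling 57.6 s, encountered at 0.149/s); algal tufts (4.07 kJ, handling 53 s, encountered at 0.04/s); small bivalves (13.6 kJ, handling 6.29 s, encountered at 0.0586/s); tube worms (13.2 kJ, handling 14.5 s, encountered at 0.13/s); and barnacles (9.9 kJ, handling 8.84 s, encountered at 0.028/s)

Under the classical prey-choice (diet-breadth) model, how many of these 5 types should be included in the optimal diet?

Profitabilities (E/h, kJ/s): small bivalves 2.16, barnacles 1.12, tube worms 0.91, amphipods 0.292, algal tufts 0.0768. Add prey in this order while the next type's profitability exceeds the intake rate on those already taken.
Rate on top 1: 0.5823. barnacles: 1.12 > 0.5823 → include.
Rate on top 2: 0.6647. tube worms: 0.91 > 0.6647 → include.
Rate on top 3: 0.7969. amphipods: 0.292 < 0.7969 → exclude; stop.
Optimal diet: small bivalves, barnacles, tube worms — 3 of 5 types.

3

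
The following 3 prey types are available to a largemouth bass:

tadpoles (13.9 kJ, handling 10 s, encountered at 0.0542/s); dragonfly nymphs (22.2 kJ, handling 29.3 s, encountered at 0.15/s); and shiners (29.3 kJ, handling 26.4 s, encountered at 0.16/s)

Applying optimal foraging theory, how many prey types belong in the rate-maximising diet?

Rank by E/h (kJ/s): tadpoles 1.39, shiners 1.11, dragonfly nymphs 0.758. Include each in turn until the next type's E/h falls below the running intake rate.
Rate on top 1: 0.4886. shiners: 1.11 > 0.4886 → include.
Rate on top 2: 0.9437. dragonfly nymphs: 0.758 < 0.9437 → exclude; stop.
Optimal diet: tadpoles, shiners — 2 of 3 types.

2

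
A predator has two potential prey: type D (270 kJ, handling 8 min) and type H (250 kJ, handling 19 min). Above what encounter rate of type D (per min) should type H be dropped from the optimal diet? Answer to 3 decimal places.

The zero-one rule: include type H iff E₂/h₂ > λE₁/(1+λh₁). Equality gives the switch point.
λE₁h₂ = E₂ + λE₂h₁ ⇒ λ = E₂/(E₁h₂ − E₂h₁) = 250/(5130 − 2000) = 0.07987 per min.

0.080 per min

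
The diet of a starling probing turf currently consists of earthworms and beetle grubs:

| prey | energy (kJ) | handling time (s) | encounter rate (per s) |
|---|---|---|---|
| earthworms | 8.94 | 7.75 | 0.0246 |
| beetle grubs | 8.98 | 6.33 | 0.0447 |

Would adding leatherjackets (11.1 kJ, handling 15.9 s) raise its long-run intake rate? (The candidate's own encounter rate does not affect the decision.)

Yes

Current rate: (0.0246×8.94 + 0.0447×8.98)/(1 + 0.0246×7.75 + 0.0447×6.33) = 0.4216 kJ/s.
leatherjackets: E/h = 11.1/15.9 = 0.6981 kJ/s.
Since 0.6981 > R, including leatherjackets increases the long-run rate.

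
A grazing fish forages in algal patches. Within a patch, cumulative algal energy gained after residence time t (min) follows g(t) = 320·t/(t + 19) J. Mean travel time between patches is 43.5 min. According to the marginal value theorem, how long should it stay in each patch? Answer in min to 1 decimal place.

28.7 min

Maximise g(t)/(T+t): set derivative to zero → g'(t)(T+t) = g(t).
g'(t) = 320·19/(t + 19)². Setting 320·19/(t+19)² = 320t/[(t+19)(43.5+t)] gives 19(43.5+t) = t(t+19), so t² = 19×43.5 = 826.5.
t* = √826.5 = 28.75 min.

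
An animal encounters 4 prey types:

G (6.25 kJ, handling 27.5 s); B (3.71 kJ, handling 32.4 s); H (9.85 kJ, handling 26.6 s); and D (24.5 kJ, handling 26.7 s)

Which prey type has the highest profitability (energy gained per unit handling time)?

In descending order of E/h:
D: 24.5/26.7 = 0.918 kJ/s
H: 9.85/26.6 = 0.37 kJ/s
G: 6.25/27.5 = 0.227 kJ/s
B: 3.71/32.4 = 0.115 kJ/s

D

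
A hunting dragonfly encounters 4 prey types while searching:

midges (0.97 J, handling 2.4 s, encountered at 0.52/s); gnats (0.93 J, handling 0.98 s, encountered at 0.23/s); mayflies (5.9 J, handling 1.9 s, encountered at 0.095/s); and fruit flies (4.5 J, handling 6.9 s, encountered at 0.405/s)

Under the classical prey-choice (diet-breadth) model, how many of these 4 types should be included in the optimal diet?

Rank by E/h (J/s): mayflies 3.11, gnats 0.949, fruit flies 0.652, midges 0.404. Include each in turn until the next type's E/h falls below the running intake rate.
Rate on top 1: 0.4748. gnats: 0.949 > 0.4748 → include.
Rate on top 2: 0.5508. fruit flies: 0.652 > 0.5508 → include.
Rate on top 3: 0.6183. midges: 0.404 < 0.6183 → exclude; stop.
Optimal diet: mayflies, gnats, fruit flies — 3 of 4 types.

3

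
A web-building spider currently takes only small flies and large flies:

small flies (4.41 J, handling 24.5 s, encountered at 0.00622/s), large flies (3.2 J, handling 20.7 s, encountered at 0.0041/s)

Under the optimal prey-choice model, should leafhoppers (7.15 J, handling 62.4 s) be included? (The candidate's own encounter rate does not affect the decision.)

Yes

Intake rate on the current diet: R = (0.00622×4.41 + 0.0041×3.2) / (1 + 0.00622×24.5 + 0.0041×20.7) = 0.04055/1.237 = 0.03277 J/s.
Profitability of leafhoppers: 7.15/62.4 = 0.1146 J/s.
0.1146 > 0.03277, so adding leafhoppers raises the average — include it.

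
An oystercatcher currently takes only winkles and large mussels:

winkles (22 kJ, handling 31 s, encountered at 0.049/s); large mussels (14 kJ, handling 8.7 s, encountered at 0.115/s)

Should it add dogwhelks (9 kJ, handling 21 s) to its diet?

No

Current rate: (0.049×22 + 0.115×14)/(1 + 0.049×31 + 0.115×8.7) = 0.7637 kJ/s.
Profitability of dogwhelks: 9/21 = 0.4286 kJ/s.
0.4286 < 0.7637, so adding dogwhelks would lower the average — exclude it.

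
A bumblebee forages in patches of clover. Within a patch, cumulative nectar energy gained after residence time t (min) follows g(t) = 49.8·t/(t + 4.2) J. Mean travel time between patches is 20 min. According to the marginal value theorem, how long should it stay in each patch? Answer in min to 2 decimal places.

Optimal t* satisfies g'(t*) = g(t*)/(T + t*).
g'(t) = 49.8·4.2/(t + 4.2)². Setting 49.8·4.2/(t+4.2)² = 49.8t/[(t+4.2)(20+t)] gives 4.2(20+t) = t(t+4.2), so t² = 4.2×20 = 84.
t* = √84 = 9.165 min.

9.17 min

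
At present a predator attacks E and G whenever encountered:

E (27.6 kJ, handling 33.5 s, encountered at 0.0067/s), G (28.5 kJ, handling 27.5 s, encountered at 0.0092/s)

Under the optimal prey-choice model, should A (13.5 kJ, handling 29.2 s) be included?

Intake rate on the current diet: R = (0.0067×27.6 + 0.0092×28.5) / (1 + 0.0067×33.5 + 0.0092×27.5) = 0.4471/1.477 = 0.3026 kJ/s.
A: E/h = 13.5/29.2 = 0.4623 kJ/s.
Since 0.4623 > R, including A increases the long-run rate.

Yes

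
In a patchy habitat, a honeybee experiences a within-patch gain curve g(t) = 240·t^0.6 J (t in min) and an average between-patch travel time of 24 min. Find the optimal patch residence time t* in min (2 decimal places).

By the marginal value theorem, leave when the instantaneous gain rate g'(t) equals the habitat-wide average g(t)/(T + t).
g'(t) = 0.6·240·t^-0.4. Setting 0.6·240·t^-0.4 = 240·t^0.6/(24+t) gives 0.6(24+t) = t, so 0.40·t = 0.6×24.
t* = 0.6×24/0.40 = 36 min.

36.00 min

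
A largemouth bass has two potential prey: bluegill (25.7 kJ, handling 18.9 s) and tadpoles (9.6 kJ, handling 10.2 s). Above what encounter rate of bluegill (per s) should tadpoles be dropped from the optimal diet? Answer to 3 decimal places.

0.119 per s

At the threshold, the rate on bluegill alone equals the profitability of tadpoles: λ·25.7/(1 + λ·18.9) = 9.6/10.2 = 0.9412.
Rearranging, λ(25.7 − 0.9412×18.9) = 0.9412, so λ = 0.9412/7.912 = 0.119 per s.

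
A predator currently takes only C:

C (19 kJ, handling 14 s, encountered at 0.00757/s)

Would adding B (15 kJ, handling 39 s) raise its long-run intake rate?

Intake rate on the current diet: R = (0.00757×19) / (1 + 0.00757×14) = 0.1438/1.106 = 0.13 kJ/s.
B: E/h = 15/39 = 0.3846 kJ/s.
Since 0.3846 > R, including B increases the long-run rate.

Yes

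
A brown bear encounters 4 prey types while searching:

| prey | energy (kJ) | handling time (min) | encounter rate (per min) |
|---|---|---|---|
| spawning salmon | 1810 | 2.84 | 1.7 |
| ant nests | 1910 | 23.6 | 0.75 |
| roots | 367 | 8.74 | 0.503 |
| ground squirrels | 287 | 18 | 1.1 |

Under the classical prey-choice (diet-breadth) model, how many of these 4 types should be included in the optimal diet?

Rank by E/h (kJ/min): spawning salmon 637, ant nests 80.9, roots 42, ground squirrels 15.9. Include each in turn until the next type's E/h falls below the running intake rate.
Rate on top 1: 528. ant nests: 80.9 < 528 → exclude; stop.
Optimal diet: spawning salmon — 1 of 4 types.

1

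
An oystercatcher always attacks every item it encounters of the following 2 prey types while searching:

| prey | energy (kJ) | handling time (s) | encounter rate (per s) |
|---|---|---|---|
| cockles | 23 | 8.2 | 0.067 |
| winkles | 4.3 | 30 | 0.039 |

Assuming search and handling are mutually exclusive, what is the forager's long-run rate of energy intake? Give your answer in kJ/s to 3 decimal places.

0.628 kJ/s

R = (0.067×23 + 0.039×4.3) / (1 + 0.067×8.2 + 0.039×30) = 1.709/2.719 = 0.6283 kJ/s.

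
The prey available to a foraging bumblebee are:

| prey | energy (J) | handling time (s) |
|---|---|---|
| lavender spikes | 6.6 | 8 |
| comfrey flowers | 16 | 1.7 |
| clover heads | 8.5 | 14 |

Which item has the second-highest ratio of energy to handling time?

Profitability E/h (J/s): lavender spikes = 6.6/8 = 0.825, comfrey flowers = 16/1.7 = 9.41, clover heads = 8.5/14 = 0.607.
Ranked: comfrey flowers > lavender spikes > clover heads.

lavender spikes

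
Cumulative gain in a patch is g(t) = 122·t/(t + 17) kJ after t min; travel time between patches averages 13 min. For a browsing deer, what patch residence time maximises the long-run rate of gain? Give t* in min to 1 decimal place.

14.9 min

Maximise g(t)/(T+t): set derivative to zero → g'(t)(T+t) = g(t).
g'(t) = 122·17/(t + 17)². Setting 122·17/(t+17)² = 122t/[(t+17)(13+t)] gives 17(13+t) = t(t+17), so t² = 17×13 = 221.
t* = √221 = 14.87 min.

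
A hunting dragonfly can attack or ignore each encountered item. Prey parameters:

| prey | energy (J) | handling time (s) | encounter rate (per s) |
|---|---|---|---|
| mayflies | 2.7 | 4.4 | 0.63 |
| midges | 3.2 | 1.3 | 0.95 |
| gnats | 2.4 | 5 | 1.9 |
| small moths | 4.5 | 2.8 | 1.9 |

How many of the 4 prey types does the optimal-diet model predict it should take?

2

Profitabilities (E/h, J/s): midges 2.46, small moths 1.61, mayflies 0.614, gnats 0.48. Add prey in this order while the next type's profitability exceeds the intake rate on those already taken.
Rate on top 1: 1.36. small moths: 1.61 > 1.36 → include.
Rate on top 2: 1.534. mayflies: 0.614 < 1.534 → exclude; stop.
Optimal diet: midges, small moths — 2 of 4 types.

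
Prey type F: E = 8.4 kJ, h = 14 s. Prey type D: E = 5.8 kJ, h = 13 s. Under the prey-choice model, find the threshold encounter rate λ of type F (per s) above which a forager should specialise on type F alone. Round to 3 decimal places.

Drop type D once their profitability E₂/h₂ falls below the rate achievable on type F alone: E₂/h₂ = λE₁/(1 + λh₁).
Solve for λ: λE₁h₂ = E₂(1 + λh₁) → λ(E₁h₂ − E₂h₁) = E₂ → λ = E₂/(E₁h₂ − E₂h₁).
λ = 5.8/(8.4×13 − 5.8×14) = 5.8/28 = 0.2071 per s.

0.207 per s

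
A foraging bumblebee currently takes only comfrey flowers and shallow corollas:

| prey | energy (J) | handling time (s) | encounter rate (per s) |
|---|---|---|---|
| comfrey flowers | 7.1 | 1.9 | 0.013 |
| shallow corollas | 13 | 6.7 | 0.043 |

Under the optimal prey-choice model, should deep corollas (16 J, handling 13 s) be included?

Intake rate on the current diet: R = (0.013×7.1 + 0.043×13) / (1 + 0.013×1.9 + 0.043×6.7) = 0.6513/1.313 = 0.4961 J/s.
deep corollas: E/h = 16/13 = 1.231 J/s.
1.231 > 0.4961, so adding deep corollas raises the average — include it.

Yes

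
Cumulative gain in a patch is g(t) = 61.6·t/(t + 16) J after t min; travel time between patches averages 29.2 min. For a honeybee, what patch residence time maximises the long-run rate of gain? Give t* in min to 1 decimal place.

Maximise g(t)/(T+t): set derivative to zero → g'(t)(T+t) = g(t).
g'(t) = 61.6·16/(t + 16)². Setting 61.6·16/(t+16)² = 61.6t/[(t+16)(29.2+t)] gives 16(29.2+t) = t(t+16), so t² = 16×29.2 = 467.2.
t* = √467.2 = 21.61 min.

21.6 min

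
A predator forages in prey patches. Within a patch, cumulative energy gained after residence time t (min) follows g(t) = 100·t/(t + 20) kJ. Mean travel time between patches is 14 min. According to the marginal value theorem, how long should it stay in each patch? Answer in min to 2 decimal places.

Maximise g(t)/(T+t): set derivative to zero → g'(t)(T+t) = g(t).
g'(t) = 100·20/(t + 20)². Setting 100·20/(t+20)² = 100t/[(t+20)(14+t)] gives 20(14+t) = t(t+20), so t² = 20×14 = 280.
t* = √280 = 16.73 min.

16.73 min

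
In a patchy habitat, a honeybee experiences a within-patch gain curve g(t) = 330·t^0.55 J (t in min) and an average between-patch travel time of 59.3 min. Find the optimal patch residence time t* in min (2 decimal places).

Maximise g(t)/(T+t): set derivative to zero → g'(t)(T+t) = g(t).
g'(t) = 0.55·330·t^-0.45. Setting 0.55·330·t^-0.45 = 330·t^0.55/(59.3+t) gives 0.55(59.3+t) = t, so 0.45·t = 0.55×59.3.
t* = 0.55×59.3/0.45 = 72.48 min.

72.48 min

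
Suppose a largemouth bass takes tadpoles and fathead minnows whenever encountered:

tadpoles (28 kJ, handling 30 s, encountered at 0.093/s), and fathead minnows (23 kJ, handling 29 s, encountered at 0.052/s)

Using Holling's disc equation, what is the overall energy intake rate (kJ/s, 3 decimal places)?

R = (0.093×28 + 0.052×23) / (1 + 0.093×30 + 0.052×29) = 3.8/5.298 = 0.7173 kJ/s.

0.717 kJ/s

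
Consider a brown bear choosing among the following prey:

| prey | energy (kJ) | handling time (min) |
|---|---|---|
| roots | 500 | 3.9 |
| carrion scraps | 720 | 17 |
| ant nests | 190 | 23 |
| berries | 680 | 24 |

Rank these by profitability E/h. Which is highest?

roots

Profitability E/h (kJ/min): roots = 500/3.9 = 128, carrion scraps = 720/17 = 42.4, ant nests = 190/23 = 8.26, berries = 680/24 = 28.3.
Ranked: roots > carrion scraps > berries > ant nests.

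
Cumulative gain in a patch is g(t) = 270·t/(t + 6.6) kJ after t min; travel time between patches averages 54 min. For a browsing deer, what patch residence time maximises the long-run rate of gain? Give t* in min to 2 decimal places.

Maximise g(t)/(T+t): set derivative to zero → g'(t)(T+t) = g(t).
g'(t) = 270·6.6/(t + 6.6)². Setting 270·6.6/(t+6.6)² = 270t/[(t+6.6)(54+t)] gives 6.6(54+t) = t(t+6.6), so t² = 6.6×54 = 356.4.
t* = √356.4 = 18.88 min.

18.88 min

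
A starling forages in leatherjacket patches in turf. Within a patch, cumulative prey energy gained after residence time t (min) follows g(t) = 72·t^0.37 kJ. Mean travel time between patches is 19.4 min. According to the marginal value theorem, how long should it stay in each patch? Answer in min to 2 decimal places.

11.39 min

By the marginal value theorem, leave when the instantaneous gain rate g'(t) equals the habitat-wide average g(t)/(T + t).
g'(t) = 0.37·72·t^-0.63. Setting 0.37·72·t^-0.63 = 72·t^0.37/(19.4+t) gives 0.37(19.4+t) = t, so 0.63·t = 0.37×19.4.
t* = 0.37×19.4/0.63 = 11.39 min.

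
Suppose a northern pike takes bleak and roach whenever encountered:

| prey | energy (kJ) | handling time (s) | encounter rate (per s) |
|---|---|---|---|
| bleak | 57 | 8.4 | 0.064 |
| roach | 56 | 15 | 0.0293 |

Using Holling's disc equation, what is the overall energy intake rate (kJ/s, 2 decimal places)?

2.68 kJ/s

R = Σλ_iE_i / (1 + Σλ_ih_i)
Numerator: 0.064×57 + 0.0293×56 = 5.289
Denominator: 1 + 0.064×8.4 + 0.0293×15 = 1.977
R = 5.289/1.977 = 2.675 kJ/s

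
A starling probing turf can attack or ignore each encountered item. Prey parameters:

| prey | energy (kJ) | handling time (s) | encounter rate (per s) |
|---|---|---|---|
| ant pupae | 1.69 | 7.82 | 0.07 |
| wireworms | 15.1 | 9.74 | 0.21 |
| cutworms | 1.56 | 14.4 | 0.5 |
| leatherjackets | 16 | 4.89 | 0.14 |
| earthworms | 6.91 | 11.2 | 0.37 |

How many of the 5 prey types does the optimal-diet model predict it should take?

Rank by E/h (kJ/s): leatherjackets 3.27, wireworms 1.55, earthworms 0.617, ant pupae 0.216, cutworms 0.108. Include each in turn until the next type's E/h falls below the running intake rate.
Rate on top 1: 1.33. wireworms: 1.55 > 1.33 → include.
Rate on top 2: 1.451. earthworms: 0.617 < 1.451 → exclude; stop.
Optimal diet: leatherjackets, wireworms — 2 of 5 types.

2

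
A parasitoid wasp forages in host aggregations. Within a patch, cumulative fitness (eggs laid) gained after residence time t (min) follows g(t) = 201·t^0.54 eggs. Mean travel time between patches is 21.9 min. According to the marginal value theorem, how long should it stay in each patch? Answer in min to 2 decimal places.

Optimal t* satisfies g'(t*) = g(t*)/(T + t*).
g'(t) = 0.54·201·t^-0.46. Setting 0.54·201·t^-0.46 = 201·t^0.54/(21.9+t) gives 0.54(21.9+t) = t, so 0.46·t = 0.54×21.9.
t* = 0.54×21.9/0.46 = 25.71 min.

25.71 min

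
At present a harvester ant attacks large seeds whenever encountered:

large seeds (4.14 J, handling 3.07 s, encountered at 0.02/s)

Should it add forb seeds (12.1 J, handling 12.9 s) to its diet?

Current rate: (0.02×4.14)/(1 + 0.02×3.07) = 0.07801 J/s.
forb seeds: E/h = 12.1/12.9 = 0.938 J/s.
0.938 > 0.07801, so adding forb seeds raises the average — include it.

Yes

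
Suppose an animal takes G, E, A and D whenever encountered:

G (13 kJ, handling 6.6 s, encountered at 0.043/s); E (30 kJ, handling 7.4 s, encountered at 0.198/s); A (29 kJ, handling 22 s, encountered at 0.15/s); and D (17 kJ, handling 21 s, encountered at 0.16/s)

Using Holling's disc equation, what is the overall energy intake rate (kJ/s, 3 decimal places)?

R = (0.043×13 + 0.198×30 + 0.15×29 + 0.16×17) / (1 + 0.043×6.6 + 0.198×7.4 + 0.15×22 + 0.16×21) = 13.57/9.409 = 1.442 kJ/s.

1.442 kJ/s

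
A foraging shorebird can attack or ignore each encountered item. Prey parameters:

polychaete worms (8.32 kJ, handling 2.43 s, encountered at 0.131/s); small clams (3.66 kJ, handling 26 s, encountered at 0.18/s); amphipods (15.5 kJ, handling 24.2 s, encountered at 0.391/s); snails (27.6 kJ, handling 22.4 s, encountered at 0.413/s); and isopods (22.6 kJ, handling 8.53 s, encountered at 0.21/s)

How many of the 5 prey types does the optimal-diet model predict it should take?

E/h in descending order: polychaete worms 3.42, isopods 2.65, snails 1.23, amphipods 0.64, small clams 0.141 kJ/s. The optimal diet is the largest prefix of this list for which every included type satisfies E_i/h_i > R on the types above it.
Rate on top 1: 0.8267. isopods: 2.65 > 0.8267 → include.
Rate on top 2: 1.877. snails: 1.23 < 1.877 → exclude; stop.
Optimal diet: polychaete worms, isopods — 2 of 5 types.

2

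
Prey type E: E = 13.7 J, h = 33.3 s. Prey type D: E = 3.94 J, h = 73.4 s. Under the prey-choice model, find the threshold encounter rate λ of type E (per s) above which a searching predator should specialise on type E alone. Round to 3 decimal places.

0.005 per s

At the threshold, the rate on type E alone equals the profitability of type D: λ·13.7/(1 + λ·33.3) = 3.94/73.4 = 0.05368.
Rearranging, λ(13.7 − 0.05368×33.3) = 0.05368, so λ = 0.05368/11.91 = 0.004506 per s.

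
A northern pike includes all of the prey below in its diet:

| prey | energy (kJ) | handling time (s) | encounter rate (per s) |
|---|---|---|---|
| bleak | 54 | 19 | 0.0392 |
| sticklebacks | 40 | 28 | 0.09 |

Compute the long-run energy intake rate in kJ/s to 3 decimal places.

1.340 kJ/s

R = Σλ_iE_i / (1 + Σλ_ih_i)
Numerator: 0.0392×54 + 0.09×40 = 5.717
Denominator: 1 + 0.0392×19 + 0.09×28 = 4.265
R = 5.717/4.265 = 1.34 kJ/s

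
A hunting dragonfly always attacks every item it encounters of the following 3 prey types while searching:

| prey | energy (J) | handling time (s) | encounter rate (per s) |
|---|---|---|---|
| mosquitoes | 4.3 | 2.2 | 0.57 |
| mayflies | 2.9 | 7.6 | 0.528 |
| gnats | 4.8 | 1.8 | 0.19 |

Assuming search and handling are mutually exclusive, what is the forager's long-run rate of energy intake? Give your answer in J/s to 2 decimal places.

0.74 J/s

Energy encountered per unit search time: 0.57×4.3 + 0.528×2.9 + 0.19×4.8 = 4.894 J/s.
Handling time per unit search time: 0.57×2.2 + 0.528×7.6 + 0.19×1.8 = 5.609.
Rate = 4.894/(1 + 5.609) = 0.7406 J/s.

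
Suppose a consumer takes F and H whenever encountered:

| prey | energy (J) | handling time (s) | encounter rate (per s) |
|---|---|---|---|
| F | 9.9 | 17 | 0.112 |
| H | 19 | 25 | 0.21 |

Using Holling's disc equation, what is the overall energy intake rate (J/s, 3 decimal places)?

0.625 J/s

Energy encountered per unit search time: 0.112×9.9 + 0.21×19 = 5.099 J/s.
Handling time per unit search time: 0.112×17 + 0.21×25 = 7.154.
Rate = 5.099/(1 + 7.154) = 0.6253 J/s.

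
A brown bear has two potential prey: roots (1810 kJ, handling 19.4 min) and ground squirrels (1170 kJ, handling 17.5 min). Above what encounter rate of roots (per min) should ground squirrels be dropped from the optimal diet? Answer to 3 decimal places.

0.130 per min

The zero-one rule: include ground squirrels iff E₂/h₂ > λE₁/(1+λh₁). Equality gives the switch point.
λE₁h₂ = E₂ + λE₂h₁ ⇒ λ = E₂/(E₁h₂ − E₂h₁) = 1170/(3.168e+04 − 2.27e+04) = 0.1303 per min.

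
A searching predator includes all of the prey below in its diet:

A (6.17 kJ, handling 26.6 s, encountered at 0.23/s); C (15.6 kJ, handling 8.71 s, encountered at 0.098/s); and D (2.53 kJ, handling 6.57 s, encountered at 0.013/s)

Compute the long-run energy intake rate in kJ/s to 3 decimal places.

Energy encountered per unit search time: 0.23×6.17 + 0.098×15.6 + 0.013×2.53 = 2.981 kJ/s.
Handling time per unit search time: 0.23×26.6 + 0.098×8.71 + 0.013×6.57 = 7.057.
Rate = 2.981/(1 + 7.057) = 0.37 kJ/s.

0.370 kJ/s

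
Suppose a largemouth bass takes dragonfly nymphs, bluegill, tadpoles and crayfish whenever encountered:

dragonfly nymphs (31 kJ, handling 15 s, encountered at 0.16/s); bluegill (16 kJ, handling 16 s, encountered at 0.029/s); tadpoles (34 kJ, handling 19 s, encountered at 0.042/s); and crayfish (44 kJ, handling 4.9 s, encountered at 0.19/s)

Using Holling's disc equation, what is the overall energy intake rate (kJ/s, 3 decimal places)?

R = (0.16×31 + 0.029×16 + 0.042×34 + 0.19×44) / (1 + 0.16×15 + 0.029×16 + 0.042×19 + 0.19×4.9) = 15.21/5.593 = 2.72 kJ/s.

2.720 kJ/s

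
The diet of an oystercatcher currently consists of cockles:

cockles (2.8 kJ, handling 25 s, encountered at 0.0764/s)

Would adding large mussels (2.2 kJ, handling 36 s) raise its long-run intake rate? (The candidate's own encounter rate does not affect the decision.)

No

Current rate: (0.0764×2.8)/(1 + 0.0764×25) = 0.07351 kJ/s.
Profitability of large mussels: 2.2/36 = 0.06111 kJ/s.
0.06111 < 0.07351, so adding large mussels would lower the average — exclude it.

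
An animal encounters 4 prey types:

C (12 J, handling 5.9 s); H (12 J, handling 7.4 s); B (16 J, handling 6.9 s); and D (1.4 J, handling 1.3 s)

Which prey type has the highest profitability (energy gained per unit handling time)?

B

In descending order of E/h:
B: 16/6.9 = 2.32 J/s
C: 12/5.9 = 2.03 J/s
H: 12/7.4 = 1.62 J/s
D: 1.4/1.3 = 1.08 J/s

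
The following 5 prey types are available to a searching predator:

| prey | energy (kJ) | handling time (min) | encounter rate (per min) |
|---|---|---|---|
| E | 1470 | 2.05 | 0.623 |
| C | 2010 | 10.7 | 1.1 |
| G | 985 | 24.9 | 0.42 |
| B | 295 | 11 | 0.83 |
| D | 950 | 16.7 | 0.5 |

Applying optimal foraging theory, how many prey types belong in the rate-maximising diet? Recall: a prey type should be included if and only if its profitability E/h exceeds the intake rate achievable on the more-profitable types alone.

Rank by E/h (kJ/min): E 717, C 188, D 56.9, G 39.6, B 26.8. Include each in turn until the next type's E/h falls below the running intake rate.
Rate on top 1: 402.2. C: 188 < 402.2 → exclude; stop.
Optimal diet: E — 1 of 5 types.

1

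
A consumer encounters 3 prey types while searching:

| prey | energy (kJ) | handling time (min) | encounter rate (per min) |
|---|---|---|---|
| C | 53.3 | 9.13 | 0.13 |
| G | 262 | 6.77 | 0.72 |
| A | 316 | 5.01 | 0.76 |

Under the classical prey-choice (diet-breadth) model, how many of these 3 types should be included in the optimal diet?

1

Profitabilities (E/h, kJ/min): A 63.1, G 38.7, C 5.84. Add prey in this order while the next type's profitability exceeds the intake rate on those already taken.
Rate on top 1: 49.95. G: 38.7 < 49.95 → exclude; stop.
Optimal diet: A — 1 of 3 types.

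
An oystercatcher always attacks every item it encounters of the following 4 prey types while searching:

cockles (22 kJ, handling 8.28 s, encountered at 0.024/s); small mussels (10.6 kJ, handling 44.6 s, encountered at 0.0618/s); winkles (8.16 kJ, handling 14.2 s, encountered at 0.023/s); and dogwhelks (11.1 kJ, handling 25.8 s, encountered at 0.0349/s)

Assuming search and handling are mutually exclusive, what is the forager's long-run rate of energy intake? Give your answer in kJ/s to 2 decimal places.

Energy encountered per unit search time: 0.024×22 + 0.0618×10.6 + 0.023×8.16 + 0.0349×11.1 = 1.758 kJ/s.
Handling time per unit search time: 0.024×8.28 + 0.0618×44.6 + 0.023×14.2 + 0.0349×25.8 = 4.182.
Rate = 1.758/(1 + 4.182) = 0.3393 kJ/s.

0.34 kJ/s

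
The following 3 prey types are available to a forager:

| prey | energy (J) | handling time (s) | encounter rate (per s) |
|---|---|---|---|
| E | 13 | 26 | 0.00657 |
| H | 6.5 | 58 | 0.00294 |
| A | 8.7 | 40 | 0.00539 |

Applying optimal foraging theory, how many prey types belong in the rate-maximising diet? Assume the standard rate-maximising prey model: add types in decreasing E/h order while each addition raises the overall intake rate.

Rank by E/h (J/s): E 0.5, A 0.217, H 0.112. Include each in turn until the next type's E/h falls below the running intake rate.
Rate on top 1: 0.07295. A: 0.217 > 0.07295 → include.
Rate on top 2: 0.09543. H: 0.112 > 0.09543 → include.
Optimal diet: E, A, H — 3 of 3 types.

3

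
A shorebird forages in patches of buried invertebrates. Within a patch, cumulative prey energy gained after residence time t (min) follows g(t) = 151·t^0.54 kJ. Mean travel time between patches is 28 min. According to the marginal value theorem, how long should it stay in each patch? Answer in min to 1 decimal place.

32.9 min

Optimal t* satisfies g'(t*) = g(t*)/(T + t*).
g'(t) = 0.54·151·t^-0.46. Setting 0.54·151·t^-0.46 = 151·t^0.54/(28+t) gives 0.54(28+t) = t, so 0.46·t = 0.54×28.
t* = 0.54×28/0.46 = 32.87 min.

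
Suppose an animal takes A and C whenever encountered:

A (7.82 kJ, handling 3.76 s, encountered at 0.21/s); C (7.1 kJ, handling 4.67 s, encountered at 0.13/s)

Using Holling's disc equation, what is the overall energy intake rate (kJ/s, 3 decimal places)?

Energy encountered per unit search time: 0.21×7.82 + 0.13×7.1 = 2.565 kJ/s.
Handling time per unit search time: 0.21×3.76 + 0.13×4.67 = 1.397.
Rate = 2.565/(1 + 1.397) = 1.07 kJ/s.

1.070 kJ/s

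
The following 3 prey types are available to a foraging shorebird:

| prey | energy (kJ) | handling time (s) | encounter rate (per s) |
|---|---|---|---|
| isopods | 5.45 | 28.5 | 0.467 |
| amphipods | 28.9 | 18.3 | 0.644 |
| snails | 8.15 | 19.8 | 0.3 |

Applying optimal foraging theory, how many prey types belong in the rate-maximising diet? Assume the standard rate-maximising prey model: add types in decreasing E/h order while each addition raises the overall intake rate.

1

E/h in descending order: amphipods 1.58, snails 0.412, isopods 0.191 kJ/s. The optimal diet is the largest prefix of this list for which every included type satisfies E_i/h_i > R on the types above it.
Rate on top 1: 1.456. snails: 0.412 < 1.456 → exclude; stop.
Optimal diet: amphipods — 1 of 3 types.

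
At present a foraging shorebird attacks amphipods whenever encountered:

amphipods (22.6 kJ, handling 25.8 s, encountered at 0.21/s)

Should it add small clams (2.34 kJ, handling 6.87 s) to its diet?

No

Intake rate on the current diet: R = (0.21×22.6) / (1 + 0.21×25.8) = 4.746/6.418 = 0.7395 kJ/s.
small clams: E/h = 2.34/6.87 = 0.3406 kJ/s.
Since 0.3406 < R, time spent handling small clams is better spent searching.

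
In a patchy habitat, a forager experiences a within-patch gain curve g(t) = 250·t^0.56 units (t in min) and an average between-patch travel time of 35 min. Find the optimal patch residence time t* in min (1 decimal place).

Optimal t* satisfies g'(t*) = g(t*)/(T + t*).
g'(t) = 0.56·250·t^-0.44. Setting 0.56·250·t^-0.44 = 250·t^0.56/(35+t) gives 0.56(35+t) = t, so 0.44·t = 0.56×35.
t* = 0.56×35/0.44 = 44.55 min.

44.5 min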